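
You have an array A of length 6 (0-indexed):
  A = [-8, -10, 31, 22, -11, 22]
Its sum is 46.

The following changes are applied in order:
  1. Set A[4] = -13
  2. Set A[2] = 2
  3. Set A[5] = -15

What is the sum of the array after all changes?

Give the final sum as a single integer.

Initial sum: 46
Change 1: A[4] -11 -> -13, delta = -2, sum = 44
Change 2: A[2] 31 -> 2, delta = -29, sum = 15
Change 3: A[5] 22 -> -15, delta = -37, sum = -22

Answer: -22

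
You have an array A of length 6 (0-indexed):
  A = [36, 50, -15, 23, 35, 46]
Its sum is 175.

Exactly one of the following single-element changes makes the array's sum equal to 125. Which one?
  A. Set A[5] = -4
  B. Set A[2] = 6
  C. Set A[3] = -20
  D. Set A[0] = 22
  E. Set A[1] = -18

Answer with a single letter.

Option A: A[5] 46->-4, delta=-50, new_sum=175+(-50)=125 <-- matches target
Option B: A[2] -15->6, delta=21, new_sum=175+(21)=196
Option C: A[3] 23->-20, delta=-43, new_sum=175+(-43)=132
Option D: A[0] 36->22, delta=-14, new_sum=175+(-14)=161
Option E: A[1] 50->-18, delta=-68, new_sum=175+(-68)=107

Answer: A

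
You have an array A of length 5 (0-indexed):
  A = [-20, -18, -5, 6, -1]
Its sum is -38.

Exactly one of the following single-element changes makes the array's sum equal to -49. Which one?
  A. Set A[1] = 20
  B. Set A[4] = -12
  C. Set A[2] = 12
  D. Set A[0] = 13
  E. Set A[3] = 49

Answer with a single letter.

Option A: A[1] -18->20, delta=38, new_sum=-38+(38)=0
Option B: A[4] -1->-12, delta=-11, new_sum=-38+(-11)=-49 <-- matches target
Option C: A[2] -5->12, delta=17, new_sum=-38+(17)=-21
Option D: A[0] -20->13, delta=33, new_sum=-38+(33)=-5
Option E: A[3] 6->49, delta=43, new_sum=-38+(43)=5

Answer: B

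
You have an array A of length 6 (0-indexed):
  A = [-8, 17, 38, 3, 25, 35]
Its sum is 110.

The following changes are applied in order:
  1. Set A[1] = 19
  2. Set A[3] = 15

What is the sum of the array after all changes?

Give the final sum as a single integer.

Initial sum: 110
Change 1: A[1] 17 -> 19, delta = 2, sum = 112
Change 2: A[3] 3 -> 15, delta = 12, sum = 124

Answer: 124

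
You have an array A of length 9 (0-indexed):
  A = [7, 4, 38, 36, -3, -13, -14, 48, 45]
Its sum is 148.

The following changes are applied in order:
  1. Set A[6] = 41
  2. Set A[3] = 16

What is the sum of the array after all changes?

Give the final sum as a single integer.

Answer: 183

Derivation:
Initial sum: 148
Change 1: A[6] -14 -> 41, delta = 55, sum = 203
Change 2: A[3] 36 -> 16, delta = -20, sum = 183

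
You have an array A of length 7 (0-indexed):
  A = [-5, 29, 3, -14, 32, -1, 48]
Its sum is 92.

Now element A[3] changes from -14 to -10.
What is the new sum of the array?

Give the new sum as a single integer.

Answer: 96

Derivation:
Old value at index 3: -14
New value at index 3: -10
Delta = -10 - -14 = 4
New sum = old_sum + delta = 92 + (4) = 96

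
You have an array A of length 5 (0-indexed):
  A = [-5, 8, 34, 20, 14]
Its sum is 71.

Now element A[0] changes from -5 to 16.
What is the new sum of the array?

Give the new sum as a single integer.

Old value at index 0: -5
New value at index 0: 16
Delta = 16 - -5 = 21
New sum = old_sum + delta = 71 + (21) = 92

Answer: 92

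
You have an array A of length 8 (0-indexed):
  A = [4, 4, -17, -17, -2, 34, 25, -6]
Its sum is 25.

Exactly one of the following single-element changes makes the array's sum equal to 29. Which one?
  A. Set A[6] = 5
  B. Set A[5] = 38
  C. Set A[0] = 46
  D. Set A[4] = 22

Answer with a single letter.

Answer: B

Derivation:
Option A: A[6] 25->5, delta=-20, new_sum=25+(-20)=5
Option B: A[5] 34->38, delta=4, new_sum=25+(4)=29 <-- matches target
Option C: A[0] 4->46, delta=42, new_sum=25+(42)=67
Option D: A[4] -2->22, delta=24, new_sum=25+(24)=49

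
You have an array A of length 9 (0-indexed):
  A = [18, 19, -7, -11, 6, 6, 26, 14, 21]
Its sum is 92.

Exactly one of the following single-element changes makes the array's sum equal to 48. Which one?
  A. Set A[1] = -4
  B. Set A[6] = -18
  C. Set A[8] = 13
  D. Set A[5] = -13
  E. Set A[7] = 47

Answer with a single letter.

Option A: A[1] 19->-4, delta=-23, new_sum=92+(-23)=69
Option B: A[6] 26->-18, delta=-44, new_sum=92+(-44)=48 <-- matches target
Option C: A[8] 21->13, delta=-8, new_sum=92+(-8)=84
Option D: A[5] 6->-13, delta=-19, new_sum=92+(-19)=73
Option E: A[7] 14->47, delta=33, new_sum=92+(33)=125

Answer: B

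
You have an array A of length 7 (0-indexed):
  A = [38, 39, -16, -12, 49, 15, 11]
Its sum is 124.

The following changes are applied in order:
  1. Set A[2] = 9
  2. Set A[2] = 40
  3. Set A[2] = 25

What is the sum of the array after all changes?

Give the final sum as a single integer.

Answer: 165

Derivation:
Initial sum: 124
Change 1: A[2] -16 -> 9, delta = 25, sum = 149
Change 2: A[2] 9 -> 40, delta = 31, sum = 180
Change 3: A[2] 40 -> 25, delta = -15, sum = 165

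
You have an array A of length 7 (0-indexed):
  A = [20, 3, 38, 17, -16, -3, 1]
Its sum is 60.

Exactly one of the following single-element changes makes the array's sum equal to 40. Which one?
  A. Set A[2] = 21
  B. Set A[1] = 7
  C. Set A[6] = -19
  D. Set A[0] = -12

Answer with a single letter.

Option A: A[2] 38->21, delta=-17, new_sum=60+(-17)=43
Option B: A[1] 3->7, delta=4, new_sum=60+(4)=64
Option C: A[6] 1->-19, delta=-20, new_sum=60+(-20)=40 <-- matches target
Option D: A[0] 20->-12, delta=-32, new_sum=60+(-32)=28

Answer: C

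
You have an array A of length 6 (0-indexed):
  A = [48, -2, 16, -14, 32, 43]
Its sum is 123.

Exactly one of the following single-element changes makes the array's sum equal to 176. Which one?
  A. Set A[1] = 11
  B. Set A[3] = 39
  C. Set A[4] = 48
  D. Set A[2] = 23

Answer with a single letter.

Option A: A[1] -2->11, delta=13, new_sum=123+(13)=136
Option B: A[3] -14->39, delta=53, new_sum=123+(53)=176 <-- matches target
Option C: A[4] 32->48, delta=16, new_sum=123+(16)=139
Option D: A[2] 16->23, delta=7, new_sum=123+(7)=130

Answer: B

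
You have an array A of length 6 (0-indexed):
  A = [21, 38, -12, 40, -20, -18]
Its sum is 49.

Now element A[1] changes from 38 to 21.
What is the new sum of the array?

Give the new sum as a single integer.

Old value at index 1: 38
New value at index 1: 21
Delta = 21 - 38 = -17
New sum = old_sum + delta = 49 + (-17) = 32

Answer: 32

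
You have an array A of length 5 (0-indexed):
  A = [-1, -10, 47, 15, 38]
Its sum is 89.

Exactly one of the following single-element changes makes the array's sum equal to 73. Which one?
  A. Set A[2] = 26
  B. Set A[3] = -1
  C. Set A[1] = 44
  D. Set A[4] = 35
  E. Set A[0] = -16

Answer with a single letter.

Answer: B

Derivation:
Option A: A[2] 47->26, delta=-21, new_sum=89+(-21)=68
Option B: A[3] 15->-1, delta=-16, new_sum=89+(-16)=73 <-- matches target
Option C: A[1] -10->44, delta=54, new_sum=89+(54)=143
Option D: A[4] 38->35, delta=-3, new_sum=89+(-3)=86
Option E: A[0] -1->-16, delta=-15, new_sum=89+(-15)=74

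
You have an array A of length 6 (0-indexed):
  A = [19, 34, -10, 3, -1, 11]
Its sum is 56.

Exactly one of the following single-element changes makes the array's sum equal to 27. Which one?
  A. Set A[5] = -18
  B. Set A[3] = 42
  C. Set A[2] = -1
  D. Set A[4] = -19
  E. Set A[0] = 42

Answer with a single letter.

Option A: A[5] 11->-18, delta=-29, new_sum=56+(-29)=27 <-- matches target
Option B: A[3] 3->42, delta=39, new_sum=56+(39)=95
Option C: A[2] -10->-1, delta=9, new_sum=56+(9)=65
Option D: A[4] -1->-19, delta=-18, new_sum=56+(-18)=38
Option E: A[0] 19->42, delta=23, new_sum=56+(23)=79

Answer: A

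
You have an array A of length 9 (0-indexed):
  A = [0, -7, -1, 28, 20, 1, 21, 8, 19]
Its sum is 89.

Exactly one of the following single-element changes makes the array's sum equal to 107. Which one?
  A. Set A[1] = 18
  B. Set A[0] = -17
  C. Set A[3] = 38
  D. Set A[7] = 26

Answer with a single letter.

Answer: D

Derivation:
Option A: A[1] -7->18, delta=25, new_sum=89+(25)=114
Option B: A[0] 0->-17, delta=-17, new_sum=89+(-17)=72
Option C: A[3] 28->38, delta=10, new_sum=89+(10)=99
Option D: A[7] 8->26, delta=18, new_sum=89+(18)=107 <-- matches target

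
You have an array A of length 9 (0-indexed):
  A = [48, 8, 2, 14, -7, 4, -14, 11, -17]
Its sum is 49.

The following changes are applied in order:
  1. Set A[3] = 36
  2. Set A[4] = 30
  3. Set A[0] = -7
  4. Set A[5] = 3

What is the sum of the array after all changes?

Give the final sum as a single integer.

Initial sum: 49
Change 1: A[3] 14 -> 36, delta = 22, sum = 71
Change 2: A[4] -7 -> 30, delta = 37, sum = 108
Change 3: A[0] 48 -> -7, delta = -55, sum = 53
Change 4: A[5] 4 -> 3, delta = -1, sum = 52

Answer: 52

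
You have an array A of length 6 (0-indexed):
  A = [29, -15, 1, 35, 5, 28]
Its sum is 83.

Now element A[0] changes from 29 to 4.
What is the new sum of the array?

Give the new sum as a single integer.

Answer: 58

Derivation:
Old value at index 0: 29
New value at index 0: 4
Delta = 4 - 29 = -25
New sum = old_sum + delta = 83 + (-25) = 58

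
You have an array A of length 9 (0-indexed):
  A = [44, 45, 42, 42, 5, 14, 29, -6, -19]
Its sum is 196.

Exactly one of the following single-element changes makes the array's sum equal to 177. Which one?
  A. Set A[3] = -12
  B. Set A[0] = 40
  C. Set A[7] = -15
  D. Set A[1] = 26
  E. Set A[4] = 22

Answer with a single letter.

Answer: D

Derivation:
Option A: A[3] 42->-12, delta=-54, new_sum=196+(-54)=142
Option B: A[0] 44->40, delta=-4, new_sum=196+(-4)=192
Option C: A[7] -6->-15, delta=-9, new_sum=196+(-9)=187
Option D: A[1] 45->26, delta=-19, new_sum=196+(-19)=177 <-- matches target
Option E: A[4] 5->22, delta=17, new_sum=196+(17)=213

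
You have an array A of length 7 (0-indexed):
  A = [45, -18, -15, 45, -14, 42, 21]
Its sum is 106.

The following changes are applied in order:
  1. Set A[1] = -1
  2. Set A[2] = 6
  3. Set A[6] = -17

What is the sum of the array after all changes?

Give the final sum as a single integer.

Answer: 106

Derivation:
Initial sum: 106
Change 1: A[1] -18 -> -1, delta = 17, sum = 123
Change 2: A[2] -15 -> 6, delta = 21, sum = 144
Change 3: A[6] 21 -> -17, delta = -38, sum = 106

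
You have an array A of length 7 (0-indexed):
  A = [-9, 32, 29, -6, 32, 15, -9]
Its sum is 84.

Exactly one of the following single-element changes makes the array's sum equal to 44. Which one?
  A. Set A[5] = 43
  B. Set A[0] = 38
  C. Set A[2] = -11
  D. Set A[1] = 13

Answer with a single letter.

Option A: A[5] 15->43, delta=28, new_sum=84+(28)=112
Option B: A[0] -9->38, delta=47, new_sum=84+(47)=131
Option C: A[2] 29->-11, delta=-40, new_sum=84+(-40)=44 <-- matches target
Option D: A[1] 32->13, delta=-19, new_sum=84+(-19)=65

Answer: C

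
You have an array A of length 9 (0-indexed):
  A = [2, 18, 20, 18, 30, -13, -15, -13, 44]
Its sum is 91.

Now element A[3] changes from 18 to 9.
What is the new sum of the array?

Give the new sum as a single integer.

Old value at index 3: 18
New value at index 3: 9
Delta = 9 - 18 = -9
New sum = old_sum + delta = 91 + (-9) = 82

Answer: 82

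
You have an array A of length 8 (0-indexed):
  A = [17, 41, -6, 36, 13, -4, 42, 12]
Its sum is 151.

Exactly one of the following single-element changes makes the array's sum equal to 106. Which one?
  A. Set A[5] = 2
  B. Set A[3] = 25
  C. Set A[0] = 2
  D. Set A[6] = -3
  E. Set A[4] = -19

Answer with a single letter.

Option A: A[5] -4->2, delta=6, new_sum=151+(6)=157
Option B: A[3] 36->25, delta=-11, new_sum=151+(-11)=140
Option C: A[0] 17->2, delta=-15, new_sum=151+(-15)=136
Option D: A[6] 42->-3, delta=-45, new_sum=151+(-45)=106 <-- matches target
Option E: A[4] 13->-19, delta=-32, new_sum=151+(-32)=119

Answer: D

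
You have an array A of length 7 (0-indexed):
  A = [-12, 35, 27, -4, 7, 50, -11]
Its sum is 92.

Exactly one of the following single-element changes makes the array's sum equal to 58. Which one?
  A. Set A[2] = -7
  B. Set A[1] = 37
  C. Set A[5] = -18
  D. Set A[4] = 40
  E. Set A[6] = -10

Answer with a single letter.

Option A: A[2] 27->-7, delta=-34, new_sum=92+(-34)=58 <-- matches target
Option B: A[1] 35->37, delta=2, new_sum=92+(2)=94
Option C: A[5] 50->-18, delta=-68, new_sum=92+(-68)=24
Option D: A[4] 7->40, delta=33, new_sum=92+(33)=125
Option E: A[6] -11->-10, delta=1, new_sum=92+(1)=93

Answer: A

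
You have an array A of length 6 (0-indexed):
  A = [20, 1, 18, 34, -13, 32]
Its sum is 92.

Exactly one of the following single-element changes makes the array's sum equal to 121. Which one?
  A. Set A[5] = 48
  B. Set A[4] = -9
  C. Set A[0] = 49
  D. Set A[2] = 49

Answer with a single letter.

Option A: A[5] 32->48, delta=16, new_sum=92+(16)=108
Option B: A[4] -13->-9, delta=4, new_sum=92+(4)=96
Option C: A[0] 20->49, delta=29, new_sum=92+(29)=121 <-- matches target
Option D: A[2] 18->49, delta=31, new_sum=92+(31)=123

Answer: C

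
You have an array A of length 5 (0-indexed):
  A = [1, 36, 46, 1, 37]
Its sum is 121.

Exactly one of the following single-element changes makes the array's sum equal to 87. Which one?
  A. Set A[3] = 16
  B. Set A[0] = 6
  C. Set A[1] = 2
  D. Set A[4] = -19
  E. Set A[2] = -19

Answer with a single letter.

Answer: C

Derivation:
Option A: A[3] 1->16, delta=15, new_sum=121+(15)=136
Option B: A[0] 1->6, delta=5, new_sum=121+(5)=126
Option C: A[1] 36->2, delta=-34, new_sum=121+(-34)=87 <-- matches target
Option D: A[4] 37->-19, delta=-56, new_sum=121+(-56)=65
Option E: A[2] 46->-19, delta=-65, new_sum=121+(-65)=56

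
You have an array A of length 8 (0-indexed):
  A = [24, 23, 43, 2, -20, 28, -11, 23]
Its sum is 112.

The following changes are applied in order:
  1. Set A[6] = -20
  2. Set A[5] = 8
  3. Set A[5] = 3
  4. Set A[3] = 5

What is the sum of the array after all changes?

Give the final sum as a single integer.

Initial sum: 112
Change 1: A[6] -11 -> -20, delta = -9, sum = 103
Change 2: A[5] 28 -> 8, delta = -20, sum = 83
Change 3: A[5] 8 -> 3, delta = -5, sum = 78
Change 4: A[3] 2 -> 5, delta = 3, sum = 81

Answer: 81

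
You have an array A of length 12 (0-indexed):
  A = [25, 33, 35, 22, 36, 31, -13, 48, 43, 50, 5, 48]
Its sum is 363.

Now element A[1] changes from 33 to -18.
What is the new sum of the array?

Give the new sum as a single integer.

Old value at index 1: 33
New value at index 1: -18
Delta = -18 - 33 = -51
New sum = old_sum + delta = 363 + (-51) = 312

Answer: 312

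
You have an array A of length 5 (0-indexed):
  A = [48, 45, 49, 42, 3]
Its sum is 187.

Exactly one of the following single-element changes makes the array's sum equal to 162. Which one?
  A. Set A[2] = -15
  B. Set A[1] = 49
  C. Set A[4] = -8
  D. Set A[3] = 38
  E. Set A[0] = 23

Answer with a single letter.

Answer: E

Derivation:
Option A: A[2] 49->-15, delta=-64, new_sum=187+(-64)=123
Option B: A[1] 45->49, delta=4, new_sum=187+(4)=191
Option C: A[4] 3->-8, delta=-11, new_sum=187+(-11)=176
Option D: A[3] 42->38, delta=-4, new_sum=187+(-4)=183
Option E: A[0] 48->23, delta=-25, new_sum=187+(-25)=162 <-- matches target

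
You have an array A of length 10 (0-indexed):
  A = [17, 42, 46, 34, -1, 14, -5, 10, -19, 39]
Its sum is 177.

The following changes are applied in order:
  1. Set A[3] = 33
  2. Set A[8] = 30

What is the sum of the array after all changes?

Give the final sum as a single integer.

Answer: 225

Derivation:
Initial sum: 177
Change 1: A[3] 34 -> 33, delta = -1, sum = 176
Change 2: A[8] -19 -> 30, delta = 49, sum = 225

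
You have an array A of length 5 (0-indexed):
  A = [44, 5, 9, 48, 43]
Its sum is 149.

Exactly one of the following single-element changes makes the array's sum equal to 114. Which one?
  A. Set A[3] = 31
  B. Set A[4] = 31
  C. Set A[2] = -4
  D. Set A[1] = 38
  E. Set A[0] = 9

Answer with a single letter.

Answer: E

Derivation:
Option A: A[3] 48->31, delta=-17, new_sum=149+(-17)=132
Option B: A[4] 43->31, delta=-12, new_sum=149+(-12)=137
Option C: A[2] 9->-4, delta=-13, new_sum=149+(-13)=136
Option D: A[1] 5->38, delta=33, new_sum=149+(33)=182
Option E: A[0] 44->9, delta=-35, new_sum=149+(-35)=114 <-- matches target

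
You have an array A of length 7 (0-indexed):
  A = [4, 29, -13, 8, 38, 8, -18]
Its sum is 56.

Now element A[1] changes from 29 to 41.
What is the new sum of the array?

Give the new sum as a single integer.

Answer: 68

Derivation:
Old value at index 1: 29
New value at index 1: 41
Delta = 41 - 29 = 12
New sum = old_sum + delta = 56 + (12) = 68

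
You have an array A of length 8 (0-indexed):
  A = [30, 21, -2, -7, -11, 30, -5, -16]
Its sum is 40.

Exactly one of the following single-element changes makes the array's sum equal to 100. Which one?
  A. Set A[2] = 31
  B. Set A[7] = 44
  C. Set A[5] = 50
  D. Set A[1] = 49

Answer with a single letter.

Answer: B

Derivation:
Option A: A[2] -2->31, delta=33, new_sum=40+(33)=73
Option B: A[7] -16->44, delta=60, new_sum=40+(60)=100 <-- matches target
Option C: A[5] 30->50, delta=20, new_sum=40+(20)=60
Option D: A[1] 21->49, delta=28, new_sum=40+(28)=68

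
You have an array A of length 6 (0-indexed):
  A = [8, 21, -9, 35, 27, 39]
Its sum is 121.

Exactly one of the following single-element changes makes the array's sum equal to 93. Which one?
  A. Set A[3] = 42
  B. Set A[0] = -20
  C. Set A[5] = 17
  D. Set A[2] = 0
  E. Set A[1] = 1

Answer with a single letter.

Answer: B

Derivation:
Option A: A[3] 35->42, delta=7, new_sum=121+(7)=128
Option B: A[0] 8->-20, delta=-28, new_sum=121+(-28)=93 <-- matches target
Option C: A[5] 39->17, delta=-22, new_sum=121+(-22)=99
Option D: A[2] -9->0, delta=9, new_sum=121+(9)=130
Option E: A[1] 21->1, delta=-20, new_sum=121+(-20)=101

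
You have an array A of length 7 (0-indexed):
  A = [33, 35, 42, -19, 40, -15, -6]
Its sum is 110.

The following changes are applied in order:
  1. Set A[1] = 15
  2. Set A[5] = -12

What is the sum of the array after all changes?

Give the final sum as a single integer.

Answer: 93

Derivation:
Initial sum: 110
Change 1: A[1] 35 -> 15, delta = -20, sum = 90
Change 2: A[5] -15 -> -12, delta = 3, sum = 93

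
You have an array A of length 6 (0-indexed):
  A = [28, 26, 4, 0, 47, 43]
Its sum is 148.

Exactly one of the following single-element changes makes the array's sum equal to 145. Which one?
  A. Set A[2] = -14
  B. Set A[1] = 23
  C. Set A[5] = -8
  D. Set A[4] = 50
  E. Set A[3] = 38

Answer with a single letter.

Answer: B

Derivation:
Option A: A[2] 4->-14, delta=-18, new_sum=148+(-18)=130
Option B: A[1] 26->23, delta=-3, new_sum=148+(-3)=145 <-- matches target
Option C: A[5] 43->-8, delta=-51, new_sum=148+(-51)=97
Option D: A[4] 47->50, delta=3, new_sum=148+(3)=151
Option E: A[3] 0->38, delta=38, new_sum=148+(38)=186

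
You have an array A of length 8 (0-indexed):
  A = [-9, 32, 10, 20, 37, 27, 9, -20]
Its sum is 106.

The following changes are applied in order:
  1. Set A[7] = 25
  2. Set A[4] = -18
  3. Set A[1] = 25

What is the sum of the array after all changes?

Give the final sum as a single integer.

Initial sum: 106
Change 1: A[7] -20 -> 25, delta = 45, sum = 151
Change 2: A[4] 37 -> -18, delta = -55, sum = 96
Change 3: A[1] 32 -> 25, delta = -7, sum = 89

Answer: 89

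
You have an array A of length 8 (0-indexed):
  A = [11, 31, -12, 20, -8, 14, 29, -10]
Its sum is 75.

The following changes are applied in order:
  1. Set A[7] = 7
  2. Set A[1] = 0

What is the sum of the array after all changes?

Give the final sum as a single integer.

Answer: 61

Derivation:
Initial sum: 75
Change 1: A[7] -10 -> 7, delta = 17, sum = 92
Change 2: A[1] 31 -> 0, delta = -31, sum = 61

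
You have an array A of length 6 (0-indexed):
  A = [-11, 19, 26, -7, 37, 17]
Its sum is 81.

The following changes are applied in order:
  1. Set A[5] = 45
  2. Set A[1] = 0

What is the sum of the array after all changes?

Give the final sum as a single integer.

Answer: 90

Derivation:
Initial sum: 81
Change 1: A[5] 17 -> 45, delta = 28, sum = 109
Change 2: A[1] 19 -> 0, delta = -19, sum = 90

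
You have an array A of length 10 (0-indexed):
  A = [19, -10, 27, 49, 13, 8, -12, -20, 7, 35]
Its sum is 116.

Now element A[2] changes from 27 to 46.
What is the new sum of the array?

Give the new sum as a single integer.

Answer: 135

Derivation:
Old value at index 2: 27
New value at index 2: 46
Delta = 46 - 27 = 19
New sum = old_sum + delta = 116 + (19) = 135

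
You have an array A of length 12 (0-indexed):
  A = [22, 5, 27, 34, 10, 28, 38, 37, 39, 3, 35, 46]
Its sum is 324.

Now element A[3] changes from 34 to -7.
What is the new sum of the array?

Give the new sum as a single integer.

Old value at index 3: 34
New value at index 3: -7
Delta = -7 - 34 = -41
New sum = old_sum + delta = 324 + (-41) = 283

Answer: 283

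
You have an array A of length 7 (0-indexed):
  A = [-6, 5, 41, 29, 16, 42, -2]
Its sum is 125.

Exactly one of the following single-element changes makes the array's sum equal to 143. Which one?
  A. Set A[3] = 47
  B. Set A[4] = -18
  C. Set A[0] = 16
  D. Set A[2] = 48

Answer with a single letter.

Option A: A[3] 29->47, delta=18, new_sum=125+(18)=143 <-- matches target
Option B: A[4] 16->-18, delta=-34, new_sum=125+(-34)=91
Option C: A[0] -6->16, delta=22, new_sum=125+(22)=147
Option D: A[2] 41->48, delta=7, new_sum=125+(7)=132

Answer: A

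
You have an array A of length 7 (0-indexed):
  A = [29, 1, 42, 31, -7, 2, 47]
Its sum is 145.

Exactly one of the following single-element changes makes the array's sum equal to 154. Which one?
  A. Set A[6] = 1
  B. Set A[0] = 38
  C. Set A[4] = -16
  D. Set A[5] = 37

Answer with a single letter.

Answer: B

Derivation:
Option A: A[6] 47->1, delta=-46, new_sum=145+(-46)=99
Option B: A[0] 29->38, delta=9, new_sum=145+(9)=154 <-- matches target
Option C: A[4] -7->-16, delta=-9, new_sum=145+(-9)=136
Option D: A[5] 2->37, delta=35, new_sum=145+(35)=180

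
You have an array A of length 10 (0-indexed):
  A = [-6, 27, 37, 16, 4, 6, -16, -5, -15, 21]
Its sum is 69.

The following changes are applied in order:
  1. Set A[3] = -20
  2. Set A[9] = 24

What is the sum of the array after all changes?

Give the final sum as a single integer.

Answer: 36

Derivation:
Initial sum: 69
Change 1: A[3] 16 -> -20, delta = -36, sum = 33
Change 2: A[9] 21 -> 24, delta = 3, sum = 36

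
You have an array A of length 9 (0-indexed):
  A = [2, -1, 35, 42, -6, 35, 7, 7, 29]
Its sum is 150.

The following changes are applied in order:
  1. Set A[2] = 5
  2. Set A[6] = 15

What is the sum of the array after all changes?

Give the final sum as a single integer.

Initial sum: 150
Change 1: A[2] 35 -> 5, delta = -30, sum = 120
Change 2: A[6] 7 -> 15, delta = 8, sum = 128

Answer: 128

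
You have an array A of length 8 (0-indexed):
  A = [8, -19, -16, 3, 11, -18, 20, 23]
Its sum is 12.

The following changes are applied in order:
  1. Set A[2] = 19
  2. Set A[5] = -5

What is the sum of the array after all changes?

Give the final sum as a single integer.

Initial sum: 12
Change 1: A[2] -16 -> 19, delta = 35, sum = 47
Change 2: A[5] -18 -> -5, delta = 13, sum = 60

Answer: 60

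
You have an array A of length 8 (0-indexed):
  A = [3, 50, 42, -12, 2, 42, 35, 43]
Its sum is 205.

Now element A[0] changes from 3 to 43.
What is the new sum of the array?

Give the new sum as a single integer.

Old value at index 0: 3
New value at index 0: 43
Delta = 43 - 3 = 40
New sum = old_sum + delta = 205 + (40) = 245

Answer: 245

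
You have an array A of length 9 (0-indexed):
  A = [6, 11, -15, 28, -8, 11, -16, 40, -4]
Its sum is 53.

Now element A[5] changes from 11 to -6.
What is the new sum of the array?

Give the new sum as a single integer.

Answer: 36

Derivation:
Old value at index 5: 11
New value at index 5: -6
Delta = -6 - 11 = -17
New sum = old_sum + delta = 53 + (-17) = 36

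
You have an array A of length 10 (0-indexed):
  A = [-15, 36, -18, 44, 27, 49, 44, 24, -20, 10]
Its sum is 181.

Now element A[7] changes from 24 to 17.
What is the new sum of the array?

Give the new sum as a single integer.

Answer: 174

Derivation:
Old value at index 7: 24
New value at index 7: 17
Delta = 17 - 24 = -7
New sum = old_sum + delta = 181 + (-7) = 174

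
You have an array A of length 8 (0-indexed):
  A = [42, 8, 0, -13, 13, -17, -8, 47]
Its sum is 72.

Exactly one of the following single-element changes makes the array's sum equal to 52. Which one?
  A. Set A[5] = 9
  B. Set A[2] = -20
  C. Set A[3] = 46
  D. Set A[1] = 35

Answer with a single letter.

Option A: A[5] -17->9, delta=26, new_sum=72+(26)=98
Option B: A[2] 0->-20, delta=-20, new_sum=72+(-20)=52 <-- matches target
Option C: A[3] -13->46, delta=59, new_sum=72+(59)=131
Option D: A[1] 8->35, delta=27, new_sum=72+(27)=99

Answer: B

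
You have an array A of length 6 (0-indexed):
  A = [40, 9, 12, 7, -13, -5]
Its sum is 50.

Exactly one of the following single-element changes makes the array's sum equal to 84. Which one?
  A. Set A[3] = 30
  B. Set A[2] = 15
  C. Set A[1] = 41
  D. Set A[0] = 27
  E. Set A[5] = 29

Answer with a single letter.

Option A: A[3] 7->30, delta=23, new_sum=50+(23)=73
Option B: A[2] 12->15, delta=3, new_sum=50+(3)=53
Option C: A[1] 9->41, delta=32, new_sum=50+(32)=82
Option D: A[0] 40->27, delta=-13, new_sum=50+(-13)=37
Option E: A[5] -5->29, delta=34, new_sum=50+(34)=84 <-- matches target

Answer: E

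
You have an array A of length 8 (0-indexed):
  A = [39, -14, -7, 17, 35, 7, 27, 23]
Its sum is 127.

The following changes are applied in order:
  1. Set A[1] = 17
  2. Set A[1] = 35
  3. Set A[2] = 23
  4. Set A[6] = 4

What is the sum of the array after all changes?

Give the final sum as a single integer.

Answer: 183

Derivation:
Initial sum: 127
Change 1: A[1] -14 -> 17, delta = 31, sum = 158
Change 2: A[1] 17 -> 35, delta = 18, sum = 176
Change 3: A[2] -7 -> 23, delta = 30, sum = 206
Change 4: A[6] 27 -> 4, delta = -23, sum = 183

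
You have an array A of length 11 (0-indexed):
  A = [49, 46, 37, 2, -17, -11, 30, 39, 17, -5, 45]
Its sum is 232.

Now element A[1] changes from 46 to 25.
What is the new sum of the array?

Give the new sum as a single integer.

Old value at index 1: 46
New value at index 1: 25
Delta = 25 - 46 = -21
New sum = old_sum + delta = 232 + (-21) = 211

Answer: 211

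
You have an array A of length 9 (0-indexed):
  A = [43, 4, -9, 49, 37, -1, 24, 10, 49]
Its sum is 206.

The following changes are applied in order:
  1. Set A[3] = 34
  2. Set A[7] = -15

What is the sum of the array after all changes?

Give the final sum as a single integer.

Initial sum: 206
Change 1: A[3] 49 -> 34, delta = -15, sum = 191
Change 2: A[7] 10 -> -15, delta = -25, sum = 166

Answer: 166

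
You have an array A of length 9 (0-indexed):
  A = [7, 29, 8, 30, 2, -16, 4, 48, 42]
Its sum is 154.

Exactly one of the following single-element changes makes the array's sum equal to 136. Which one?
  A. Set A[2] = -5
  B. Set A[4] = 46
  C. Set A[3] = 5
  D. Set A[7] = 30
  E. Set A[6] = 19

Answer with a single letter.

Option A: A[2] 8->-5, delta=-13, new_sum=154+(-13)=141
Option B: A[4] 2->46, delta=44, new_sum=154+(44)=198
Option C: A[3] 30->5, delta=-25, new_sum=154+(-25)=129
Option D: A[7] 48->30, delta=-18, new_sum=154+(-18)=136 <-- matches target
Option E: A[6] 4->19, delta=15, new_sum=154+(15)=169

Answer: D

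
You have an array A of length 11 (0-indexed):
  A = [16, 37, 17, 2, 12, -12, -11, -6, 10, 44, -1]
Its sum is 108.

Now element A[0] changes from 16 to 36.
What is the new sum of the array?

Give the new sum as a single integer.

Old value at index 0: 16
New value at index 0: 36
Delta = 36 - 16 = 20
New sum = old_sum + delta = 108 + (20) = 128

Answer: 128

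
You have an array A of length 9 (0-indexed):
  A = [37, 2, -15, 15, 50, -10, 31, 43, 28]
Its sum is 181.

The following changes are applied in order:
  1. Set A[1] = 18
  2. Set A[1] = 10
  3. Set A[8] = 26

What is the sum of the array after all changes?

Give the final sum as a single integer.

Answer: 187

Derivation:
Initial sum: 181
Change 1: A[1] 2 -> 18, delta = 16, sum = 197
Change 2: A[1] 18 -> 10, delta = -8, sum = 189
Change 3: A[8] 28 -> 26, delta = -2, sum = 187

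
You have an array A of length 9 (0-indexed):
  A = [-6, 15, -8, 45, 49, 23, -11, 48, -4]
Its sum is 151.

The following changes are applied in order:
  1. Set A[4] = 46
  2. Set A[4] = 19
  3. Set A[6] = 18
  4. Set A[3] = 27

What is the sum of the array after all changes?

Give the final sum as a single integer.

Answer: 132

Derivation:
Initial sum: 151
Change 1: A[4] 49 -> 46, delta = -3, sum = 148
Change 2: A[4] 46 -> 19, delta = -27, sum = 121
Change 3: A[6] -11 -> 18, delta = 29, sum = 150
Change 4: A[3] 45 -> 27, delta = -18, sum = 132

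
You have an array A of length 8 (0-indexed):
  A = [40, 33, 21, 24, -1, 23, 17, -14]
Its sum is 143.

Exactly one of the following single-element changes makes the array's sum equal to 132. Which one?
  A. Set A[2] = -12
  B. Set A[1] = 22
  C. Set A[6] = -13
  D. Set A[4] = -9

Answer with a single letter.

Answer: B

Derivation:
Option A: A[2] 21->-12, delta=-33, new_sum=143+(-33)=110
Option B: A[1] 33->22, delta=-11, new_sum=143+(-11)=132 <-- matches target
Option C: A[6] 17->-13, delta=-30, new_sum=143+(-30)=113
Option D: A[4] -1->-9, delta=-8, new_sum=143+(-8)=135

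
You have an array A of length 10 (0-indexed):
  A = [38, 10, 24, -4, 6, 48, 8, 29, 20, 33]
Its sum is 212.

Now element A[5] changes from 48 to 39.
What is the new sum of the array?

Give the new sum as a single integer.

Old value at index 5: 48
New value at index 5: 39
Delta = 39 - 48 = -9
New sum = old_sum + delta = 212 + (-9) = 203

Answer: 203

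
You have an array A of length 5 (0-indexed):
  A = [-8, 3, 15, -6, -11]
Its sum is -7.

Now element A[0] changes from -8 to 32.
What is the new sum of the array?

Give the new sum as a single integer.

Answer: 33

Derivation:
Old value at index 0: -8
New value at index 0: 32
Delta = 32 - -8 = 40
New sum = old_sum + delta = -7 + (40) = 33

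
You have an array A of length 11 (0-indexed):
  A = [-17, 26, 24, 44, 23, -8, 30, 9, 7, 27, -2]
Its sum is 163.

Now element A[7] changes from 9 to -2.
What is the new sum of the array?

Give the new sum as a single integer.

Answer: 152

Derivation:
Old value at index 7: 9
New value at index 7: -2
Delta = -2 - 9 = -11
New sum = old_sum + delta = 163 + (-11) = 152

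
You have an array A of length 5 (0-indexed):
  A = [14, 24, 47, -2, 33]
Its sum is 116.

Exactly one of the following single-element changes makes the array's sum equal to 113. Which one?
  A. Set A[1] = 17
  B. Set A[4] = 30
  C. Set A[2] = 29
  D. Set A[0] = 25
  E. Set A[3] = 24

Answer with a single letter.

Option A: A[1] 24->17, delta=-7, new_sum=116+(-7)=109
Option B: A[4] 33->30, delta=-3, new_sum=116+(-3)=113 <-- matches target
Option C: A[2] 47->29, delta=-18, new_sum=116+(-18)=98
Option D: A[0] 14->25, delta=11, new_sum=116+(11)=127
Option E: A[3] -2->24, delta=26, new_sum=116+(26)=142

Answer: B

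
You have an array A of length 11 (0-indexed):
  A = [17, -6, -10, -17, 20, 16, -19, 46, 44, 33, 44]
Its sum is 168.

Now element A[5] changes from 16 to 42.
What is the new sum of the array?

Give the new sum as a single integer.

Answer: 194

Derivation:
Old value at index 5: 16
New value at index 5: 42
Delta = 42 - 16 = 26
New sum = old_sum + delta = 168 + (26) = 194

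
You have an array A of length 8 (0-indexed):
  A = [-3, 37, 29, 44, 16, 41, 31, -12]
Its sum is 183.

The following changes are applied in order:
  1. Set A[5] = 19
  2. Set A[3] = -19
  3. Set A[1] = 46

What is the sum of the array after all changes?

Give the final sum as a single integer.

Answer: 107

Derivation:
Initial sum: 183
Change 1: A[5] 41 -> 19, delta = -22, sum = 161
Change 2: A[3] 44 -> -19, delta = -63, sum = 98
Change 3: A[1] 37 -> 46, delta = 9, sum = 107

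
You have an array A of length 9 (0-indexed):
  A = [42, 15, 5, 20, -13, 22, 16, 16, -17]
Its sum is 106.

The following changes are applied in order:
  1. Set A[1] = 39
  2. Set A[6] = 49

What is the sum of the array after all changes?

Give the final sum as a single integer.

Initial sum: 106
Change 1: A[1] 15 -> 39, delta = 24, sum = 130
Change 2: A[6] 16 -> 49, delta = 33, sum = 163

Answer: 163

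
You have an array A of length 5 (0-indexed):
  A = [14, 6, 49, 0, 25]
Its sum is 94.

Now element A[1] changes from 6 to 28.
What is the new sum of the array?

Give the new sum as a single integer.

Old value at index 1: 6
New value at index 1: 28
Delta = 28 - 6 = 22
New sum = old_sum + delta = 94 + (22) = 116

Answer: 116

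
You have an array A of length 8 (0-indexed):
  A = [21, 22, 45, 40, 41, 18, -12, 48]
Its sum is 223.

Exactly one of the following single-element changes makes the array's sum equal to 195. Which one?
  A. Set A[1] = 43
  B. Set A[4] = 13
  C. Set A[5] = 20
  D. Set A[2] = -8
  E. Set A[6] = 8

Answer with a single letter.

Answer: B

Derivation:
Option A: A[1] 22->43, delta=21, new_sum=223+(21)=244
Option B: A[4] 41->13, delta=-28, new_sum=223+(-28)=195 <-- matches target
Option C: A[5] 18->20, delta=2, new_sum=223+(2)=225
Option D: A[2] 45->-8, delta=-53, new_sum=223+(-53)=170
Option E: A[6] -12->8, delta=20, new_sum=223+(20)=243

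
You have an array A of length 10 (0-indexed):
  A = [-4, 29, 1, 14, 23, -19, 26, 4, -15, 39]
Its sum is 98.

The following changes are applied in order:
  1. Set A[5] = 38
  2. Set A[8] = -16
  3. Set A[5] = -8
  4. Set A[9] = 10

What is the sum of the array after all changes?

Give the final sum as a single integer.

Answer: 79

Derivation:
Initial sum: 98
Change 1: A[5] -19 -> 38, delta = 57, sum = 155
Change 2: A[8] -15 -> -16, delta = -1, sum = 154
Change 3: A[5] 38 -> -8, delta = -46, sum = 108
Change 4: A[9] 39 -> 10, delta = -29, sum = 79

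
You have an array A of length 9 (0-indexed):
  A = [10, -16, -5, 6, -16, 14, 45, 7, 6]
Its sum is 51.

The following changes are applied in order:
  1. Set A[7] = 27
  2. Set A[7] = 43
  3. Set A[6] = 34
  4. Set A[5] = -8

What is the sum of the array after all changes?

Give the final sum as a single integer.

Answer: 54

Derivation:
Initial sum: 51
Change 1: A[7] 7 -> 27, delta = 20, sum = 71
Change 2: A[7] 27 -> 43, delta = 16, sum = 87
Change 3: A[6] 45 -> 34, delta = -11, sum = 76
Change 4: A[5] 14 -> -8, delta = -22, sum = 54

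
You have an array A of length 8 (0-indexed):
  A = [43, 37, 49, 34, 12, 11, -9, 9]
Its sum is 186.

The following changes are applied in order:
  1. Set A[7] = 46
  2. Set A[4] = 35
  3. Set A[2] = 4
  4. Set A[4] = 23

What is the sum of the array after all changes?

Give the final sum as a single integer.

Initial sum: 186
Change 1: A[7] 9 -> 46, delta = 37, sum = 223
Change 2: A[4] 12 -> 35, delta = 23, sum = 246
Change 3: A[2] 49 -> 4, delta = -45, sum = 201
Change 4: A[4] 35 -> 23, delta = -12, sum = 189

Answer: 189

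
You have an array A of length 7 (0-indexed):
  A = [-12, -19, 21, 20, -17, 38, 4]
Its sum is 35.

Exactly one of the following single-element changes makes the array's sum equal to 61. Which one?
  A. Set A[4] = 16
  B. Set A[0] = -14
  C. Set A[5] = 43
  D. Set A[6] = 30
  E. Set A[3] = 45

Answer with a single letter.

Answer: D

Derivation:
Option A: A[4] -17->16, delta=33, new_sum=35+(33)=68
Option B: A[0] -12->-14, delta=-2, new_sum=35+(-2)=33
Option C: A[5] 38->43, delta=5, new_sum=35+(5)=40
Option D: A[6] 4->30, delta=26, new_sum=35+(26)=61 <-- matches target
Option E: A[3] 20->45, delta=25, new_sum=35+(25)=60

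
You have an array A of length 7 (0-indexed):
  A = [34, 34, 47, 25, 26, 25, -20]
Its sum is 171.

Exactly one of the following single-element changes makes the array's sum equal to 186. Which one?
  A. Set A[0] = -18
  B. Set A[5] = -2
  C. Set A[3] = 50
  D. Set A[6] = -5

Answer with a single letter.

Answer: D

Derivation:
Option A: A[0] 34->-18, delta=-52, new_sum=171+(-52)=119
Option B: A[5] 25->-2, delta=-27, new_sum=171+(-27)=144
Option C: A[3] 25->50, delta=25, new_sum=171+(25)=196
Option D: A[6] -20->-5, delta=15, new_sum=171+(15)=186 <-- matches target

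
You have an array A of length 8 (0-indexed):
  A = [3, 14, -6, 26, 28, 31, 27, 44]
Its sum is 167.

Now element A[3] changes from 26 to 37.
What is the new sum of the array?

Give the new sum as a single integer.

Answer: 178

Derivation:
Old value at index 3: 26
New value at index 3: 37
Delta = 37 - 26 = 11
New sum = old_sum + delta = 167 + (11) = 178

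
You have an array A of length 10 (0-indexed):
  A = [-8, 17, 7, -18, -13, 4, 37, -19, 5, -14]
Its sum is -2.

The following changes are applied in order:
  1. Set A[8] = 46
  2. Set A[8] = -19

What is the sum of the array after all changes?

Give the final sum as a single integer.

Answer: -26

Derivation:
Initial sum: -2
Change 1: A[8] 5 -> 46, delta = 41, sum = 39
Change 2: A[8] 46 -> -19, delta = -65, sum = -26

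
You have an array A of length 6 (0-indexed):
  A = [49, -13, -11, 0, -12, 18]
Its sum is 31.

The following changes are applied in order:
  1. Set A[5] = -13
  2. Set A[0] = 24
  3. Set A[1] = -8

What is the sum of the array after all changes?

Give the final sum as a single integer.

Answer: -20

Derivation:
Initial sum: 31
Change 1: A[5] 18 -> -13, delta = -31, sum = 0
Change 2: A[0] 49 -> 24, delta = -25, sum = -25
Change 3: A[1] -13 -> -8, delta = 5, sum = -20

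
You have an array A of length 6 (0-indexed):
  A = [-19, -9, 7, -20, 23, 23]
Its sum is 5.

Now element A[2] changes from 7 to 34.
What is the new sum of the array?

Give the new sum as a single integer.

Old value at index 2: 7
New value at index 2: 34
Delta = 34 - 7 = 27
New sum = old_sum + delta = 5 + (27) = 32

Answer: 32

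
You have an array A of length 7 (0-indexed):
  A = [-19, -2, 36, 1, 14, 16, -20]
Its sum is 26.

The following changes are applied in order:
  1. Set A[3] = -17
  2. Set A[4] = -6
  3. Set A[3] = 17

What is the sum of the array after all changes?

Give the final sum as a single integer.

Initial sum: 26
Change 1: A[3] 1 -> -17, delta = -18, sum = 8
Change 2: A[4] 14 -> -6, delta = -20, sum = -12
Change 3: A[3] -17 -> 17, delta = 34, sum = 22

Answer: 22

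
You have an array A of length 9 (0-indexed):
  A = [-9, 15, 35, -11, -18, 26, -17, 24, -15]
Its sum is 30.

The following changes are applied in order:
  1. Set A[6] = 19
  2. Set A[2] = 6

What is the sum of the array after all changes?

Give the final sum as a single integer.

Answer: 37

Derivation:
Initial sum: 30
Change 1: A[6] -17 -> 19, delta = 36, sum = 66
Change 2: A[2] 35 -> 6, delta = -29, sum = 37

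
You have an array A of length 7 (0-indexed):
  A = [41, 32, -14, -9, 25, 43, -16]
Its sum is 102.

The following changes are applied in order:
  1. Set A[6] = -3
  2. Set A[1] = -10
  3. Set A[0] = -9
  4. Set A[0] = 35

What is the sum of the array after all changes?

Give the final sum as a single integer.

Initial sum: 102
Change 1: A[6] -16 -> -3, delta = 13, sum = 115
Change 2: A[1] 32 -> -10, delta = -42, sum = 73
Change 3: A[0] 41 -> -9, delta = -50, sum = 23
Change 4: A[0] -9 -> 35, delta = 44, sum = 67

Answer: 67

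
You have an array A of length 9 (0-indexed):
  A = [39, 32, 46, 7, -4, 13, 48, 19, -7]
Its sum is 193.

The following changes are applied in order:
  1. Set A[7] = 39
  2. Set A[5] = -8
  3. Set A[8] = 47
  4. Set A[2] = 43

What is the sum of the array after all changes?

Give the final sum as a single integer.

Answer: 243

Derivation:
Initial sum: 193
Change 1: A[7] 19 -> 39, delta = 20, sum = 213
Change 2: A[5] 13 -> -8, delta = -21, sum = 192
Change 3: A[8] -7 -> 47, delta = 54, sum = 246
Change 4: A[2] 46 -> 43, delta = -3, sum = 243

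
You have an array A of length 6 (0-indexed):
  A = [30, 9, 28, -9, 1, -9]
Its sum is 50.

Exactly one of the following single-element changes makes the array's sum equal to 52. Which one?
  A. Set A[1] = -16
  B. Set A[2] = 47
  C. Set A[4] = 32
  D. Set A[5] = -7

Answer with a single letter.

Answer: D

Derivation:
Option A: A[1] 9->-16, delta=-25, new_sum=50+(-25)=25
Option B: A[2] 28->47, delta=19, new_sum=50+(19)=69
Option C: A[4] 1->32, delta=31, new_sum=50+(31)=81
Option D: A[5] -9->-7, delta=2, new_sum=50+(2)=52 <-- matches target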